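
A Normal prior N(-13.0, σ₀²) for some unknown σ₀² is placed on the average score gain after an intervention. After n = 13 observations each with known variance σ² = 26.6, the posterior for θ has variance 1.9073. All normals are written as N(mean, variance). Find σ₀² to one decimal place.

Posterior precision equals prior precision plus data precision: 1/σ_n² = 1/σ₀² + n/σ².
So 1/σ₀² = 1/1.9073 − 13/26.6 = 0.524301 − 0.488722 = 0.035579.
Hence σ₀² = 1/0.035579 ≈ 28.1.

σ₀² = 28.1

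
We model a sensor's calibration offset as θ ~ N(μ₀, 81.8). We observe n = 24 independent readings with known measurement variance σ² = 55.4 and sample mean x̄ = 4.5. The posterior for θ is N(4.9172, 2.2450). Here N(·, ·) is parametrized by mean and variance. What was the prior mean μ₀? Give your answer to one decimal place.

μ₀ = 19.7

With known observation variance, the Normal–Normal posterior has precision τ_n = τ₀ + n/σ² and mean μ_n = (τ₀μ₀ + (n/σ²)x̄)/τ_n.
Here τ₀ = 1/81.8 = 0.012225 and τ_data = 24/55.4 = 0.433213, so τ_n = 0.445438.
Rearranging for μ₀: μ₀ = (μ_n·τ_n − τ_data·x̄)/τ₀ = (4.9172·0.445438 − 0.433213·4.5) / 0.012225 = 0.240849/0.012225 ≈ 19.7.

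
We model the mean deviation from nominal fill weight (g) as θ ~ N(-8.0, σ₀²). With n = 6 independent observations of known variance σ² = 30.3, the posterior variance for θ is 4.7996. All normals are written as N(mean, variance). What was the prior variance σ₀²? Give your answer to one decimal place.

For the Normal–Normal model with known σ², precisions add: τ_n = τ₀ + n/σ².
So 1/σ₀² = 1/4.7996 − 6/30.3 = 0.208351 − 0.198020 = 0.010331.
Hence σ₀² = 1/0.010331 ≈ 96.8.

σ₀² = 96.8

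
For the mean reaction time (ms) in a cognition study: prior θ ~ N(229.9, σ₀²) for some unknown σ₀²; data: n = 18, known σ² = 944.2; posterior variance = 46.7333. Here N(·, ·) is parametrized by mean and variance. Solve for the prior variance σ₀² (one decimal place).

Posterior precision equals prior precision plus data precision: 1/σ_n² = 1/σ₀² + n/σ².
So 1/σ₀² = 1/46.7333 − 18/944.2 = 0.021398 − 0.019064 = 0.002334.
Hence σ₀² = 1/0.002334 ≈ 428.4.

σ₀² = 428.4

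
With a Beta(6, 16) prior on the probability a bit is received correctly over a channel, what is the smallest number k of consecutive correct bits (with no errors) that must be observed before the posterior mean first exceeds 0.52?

After k correct bits and 0 errors the posterior is Beta(6+k, 16), with mean (6+k)/(6+16+k).
Set (6+k)/(22+k) > 0.52 and solve: k > (0.52·22 − 6)/(1 − 0.52) = 11.333.
The smallest integer exceeding 11.333 is 12, and checking k=12: (18)/(34) = 0.5294 > 0.52.

k = 12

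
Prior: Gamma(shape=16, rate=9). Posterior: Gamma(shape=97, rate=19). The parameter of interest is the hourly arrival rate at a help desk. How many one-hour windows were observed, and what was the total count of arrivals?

n = 10 one-hour windows with total 81 arrivals

Gamma–Poisson conjugacy: posterior shape = α + Σxᵢ, posterior rate = β + n.
Matching: Σxᵢ = 97 − 16 = 81 and n = 19 − 9 = 10.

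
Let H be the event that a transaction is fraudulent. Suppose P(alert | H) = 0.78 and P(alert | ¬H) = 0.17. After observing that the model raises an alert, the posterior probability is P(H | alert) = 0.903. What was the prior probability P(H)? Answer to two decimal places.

In odds form, posterior odds = prior odds × likelihood ratio, so prior odds = posterior odds ÷ LR.
Posterior odds = 0.903/(1−0.903) = 9.3093. LR = 0.78/0.17 = 4.5882.
Prior odds = 9.3093/4.5882 = 2.0290, so P(H) = 2.0290/(1+2.0290) ≈ 0.67.

P(H) = 0.67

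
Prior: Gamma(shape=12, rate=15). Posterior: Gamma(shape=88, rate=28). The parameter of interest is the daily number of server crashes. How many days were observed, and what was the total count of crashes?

A Gamma(α, β) prior (rate parametrization) on a Poisson rate with n observations summing to S gives posterior Gamma(α+S, β+n).
Matching: Σxᵢ = 88 − 12 = 76 and n = 28 − 15 = 13.

n = 13 days with total 76 crashes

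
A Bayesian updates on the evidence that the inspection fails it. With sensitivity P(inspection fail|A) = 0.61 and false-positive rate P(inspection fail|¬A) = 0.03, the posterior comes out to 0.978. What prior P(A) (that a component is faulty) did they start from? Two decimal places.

In odds form, posterior odds = prior odds × likelihood ratio, so prior odds = posterior odds ÷ LR.
Posterior odds = 0.978/(1−0.978) = 44.4545. LR = 0.61/0.03 = 20.3333.
Prior odds = 44.4545/20.3333 = 2.1863, so P(A) = 2.1863/(1+2.1863) ≈ 0.69.

P(A) = 0.69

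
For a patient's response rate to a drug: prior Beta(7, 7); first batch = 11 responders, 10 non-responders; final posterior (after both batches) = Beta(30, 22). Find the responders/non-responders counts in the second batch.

Because Beta–binomial updating is additive in the counts, the combined data contributed (α_post−α_prior, β_post−β_prior) successes and failures.
Total across both batches: 30−7=23 responders, 22−7=15 non-responders.
Subtract the first batch: 23−11=12 responders and 15−10=5 non-responders.

12 responders and 5 non-responders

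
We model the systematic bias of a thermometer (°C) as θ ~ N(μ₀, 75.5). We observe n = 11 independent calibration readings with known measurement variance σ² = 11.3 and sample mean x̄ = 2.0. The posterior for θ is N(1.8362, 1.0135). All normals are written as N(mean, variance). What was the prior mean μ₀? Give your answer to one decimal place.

μ₀ = -10.2

The posterior mean is a precision-weighted average: μ_n = (τ₀μ₀ + τ_data·x̄)/(τ₀+τ_data), with τ₀=1/σ₀² and τ_data=n/σ².
Here τ₀ = 1/75.5 = 0.013245 and τ_data = 11/11.3 = 0.973451, so τ_n = 0.986696.
Rearranging for μ₀: μ₀ = (μ_n·τ_n − τ_data·x̄)/τ₀ = (1.8362·0.986696 − 0.973451·2.0) / 0.013245 = -0.135131/0.013245 ≈ -10.2.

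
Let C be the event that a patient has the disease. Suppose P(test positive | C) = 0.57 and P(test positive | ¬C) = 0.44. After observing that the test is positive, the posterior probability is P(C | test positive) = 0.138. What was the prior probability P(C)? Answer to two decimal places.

P(C) = 0.11

In odds form, posterior odds = prior odds × likelihood ratio, so prior odds = posterior odds ÷ LR.
Posterior odds = 0.138/(1−0.138) = 0.1601. LR = 0.57/0.44 = 1.2955.
Prior odds = 0.1601/1.2955 = 0.1236, so P(C) = 0.1236/(1+0.1236) ≈ 0.11.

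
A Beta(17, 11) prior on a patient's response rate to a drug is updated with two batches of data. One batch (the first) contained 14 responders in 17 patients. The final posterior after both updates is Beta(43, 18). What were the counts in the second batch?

Because Beta–binomial updating is additive in the counts, the combined data contributed (α_post−α_prior, β_post−β_prior) successes and failures.
Total across both batches: 43−17=26 responders, 18−11=7 non-responders.
Subtract the first batch: 26−14=12 responders and 7−3=4 non-responders.

12 responders and 4 non-responders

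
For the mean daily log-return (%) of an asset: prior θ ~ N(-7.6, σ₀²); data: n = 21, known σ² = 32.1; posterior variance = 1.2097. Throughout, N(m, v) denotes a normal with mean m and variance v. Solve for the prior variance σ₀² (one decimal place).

σ₀² = 5.8

For the Normal–Normal model with known σ², precisions add: τ_n = τ₀ + n/σ².
So 1/σ₀² = 1/1.2097 − 21/32.1 = 0.826651 − 0.654206 = 0.172445.
Hence σ₀² = 1/0.172445 ≈ 5.8.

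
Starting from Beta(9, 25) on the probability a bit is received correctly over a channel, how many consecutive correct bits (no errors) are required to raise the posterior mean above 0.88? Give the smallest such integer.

k = 175

After k correct bits and 0 errors the posterior is Beta(9+k, 25), with mean (9+k)/(9+25+k).
Set (9+k)/(34+k) > 0.88 and solve: k > (0.88·34 − 9)/(1 − 0.88) = 174.333.
The smallest integer exceeding 174.333 is 175, and checking k=175: (184)/(209) = 0.8804 > 0.88.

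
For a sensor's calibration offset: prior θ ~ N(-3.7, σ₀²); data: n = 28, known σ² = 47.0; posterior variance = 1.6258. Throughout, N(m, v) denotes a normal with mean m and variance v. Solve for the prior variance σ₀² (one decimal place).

Posterior precision equals prior precision plus data precision: 1/σ_n² = 1/σ₀² + n/σ².
So 1/σ₀² = 1/1.6258 − 28/47.0 = 0.615082 − 0.595745 = 0.019337.
Hence σ₀² = 1/0.019337 ≈ 51.7.

σ₀² = 51.7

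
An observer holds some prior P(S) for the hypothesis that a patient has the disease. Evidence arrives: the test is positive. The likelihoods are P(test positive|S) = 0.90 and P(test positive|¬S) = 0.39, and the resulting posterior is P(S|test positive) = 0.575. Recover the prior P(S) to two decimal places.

Bayes' rule in odds form gives O(S|E) = O(S)·[P(E|S)/P(E|¬S)], hence O(S) = O(S|E)/LR.
Posterior odds = 0.575/(1−0.575) = 1.3529. LR = 0.90/0.39 = 2.3077.
Prior odds = 1.3529/2.3077 = 0.5863, so P(S) = 0.5863/(1+0.5863) ≈ 0.37.

P(S) = 0.37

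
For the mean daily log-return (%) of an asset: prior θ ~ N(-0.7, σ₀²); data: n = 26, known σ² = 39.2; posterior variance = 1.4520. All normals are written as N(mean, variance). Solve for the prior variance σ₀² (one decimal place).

Posterior precision equals prior precision plus data precision: 1/σ_n² = 1/σ₀² + n/σ².
So 1/σ₀² = 1/1.4520 − 26/39.2 = 0.688705 − 0.663265 = 0.025440.
Hence σ₀² = 1/0.025440 ≈ 39.3.

σ₀² = 39.3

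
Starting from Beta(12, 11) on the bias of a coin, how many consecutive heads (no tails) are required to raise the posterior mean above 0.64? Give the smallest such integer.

k = 8

After k heads and 0 tails the posterior is Beta(12+k, 11), with mean (12+k)/(12+11+k).
Set (12+k)/(23+k) > 0.64 and solve: k > (0.64·23 − 12)/(1 − 0.64) = 7.556.
The smallest integer exceeding 7.556 is 8.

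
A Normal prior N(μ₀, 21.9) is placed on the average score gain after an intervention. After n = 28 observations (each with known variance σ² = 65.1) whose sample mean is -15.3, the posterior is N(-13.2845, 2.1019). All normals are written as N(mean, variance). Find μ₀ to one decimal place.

μ₀ = 5.7

With known observation variance, the Normal–Normal posterior has precision τ_n = τ₀ + n/σ² and mean μ_n = (τ₀μ₀ + (n/σ²)x̄)/τ_n.
Here τ₀ = 1/21.9 = 0.045662 and τ_data = 28/65.1 = 0.430108, so τ_n = 0.475770.
Rearranging for μ₀: μ₀ = (μ_n·τ_n − τ_data·x̄)/τ₀ = (-13.2845·0.475770 − 0.430108·-15.3) / 0.045662 = 0.260286/0.045662 ≈ 5.7.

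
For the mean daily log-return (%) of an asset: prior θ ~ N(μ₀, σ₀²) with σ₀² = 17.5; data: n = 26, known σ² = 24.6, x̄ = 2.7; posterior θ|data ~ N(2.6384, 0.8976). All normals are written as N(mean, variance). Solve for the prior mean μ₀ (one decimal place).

With known observation variance, the Normal–Normal posterior has precision τ_n = τ₀ + n/σ² and mean μ_n = (τ₀μ₀ + (n/σ²)x̄)/τ_n.
Here τ₀ = 1/17.5 = 0.057143 and τ_data = 26/24.6 = 1.056911, so τ_n = 1.114054.
Rearranging for μ₀: μ₀ = (μ_n·τ_n − τ_data·x̄)/τ₀ = (2.6384·1.114054 − 1.056911·2.7) / 0.057143 = 0.085660/0.057143 ≈ 1.5.

μ₀ = 1.5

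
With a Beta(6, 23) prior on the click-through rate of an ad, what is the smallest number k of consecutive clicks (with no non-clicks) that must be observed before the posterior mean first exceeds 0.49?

After k clicks and 0 non-clicks the posterior is Beta(6+k, 23), with mean (6+k)/(6+23+k).
Set (6+k)/(29+k) > 0.49 and solve: k > (0.49·29 − 6)/(1 − 0.49) = 16.098.
The smallest integer exceeding 16.098 is 17.

k = 17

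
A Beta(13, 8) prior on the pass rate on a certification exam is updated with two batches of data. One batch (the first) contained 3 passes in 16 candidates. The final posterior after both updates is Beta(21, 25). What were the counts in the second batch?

Because Beta–binomial updating is additive in the counts, the combined data contributed (α_post−α_prior, β_post−β_prior) successes and failures.
Total across both batches: 21−13=8 passes, 25−8=17 failures.
Subtract the first batch: 8−3=5 passes and 17−13=4 failures.

5 passes and 4 failures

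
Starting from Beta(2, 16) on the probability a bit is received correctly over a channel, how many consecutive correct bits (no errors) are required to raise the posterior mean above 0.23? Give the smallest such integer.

k = 3

After k correct bits and 0 errors the posterior is Beta(2+k, 16), with mean (2+k)/(2+16+k).
Set (2+k)/(18+k) > 0.23 and solve: k > (0.23·18 − 2)/(1 − 0.23) = 2.779.
The smallest integer exceeding 2.779 is 3, and checking k=3: (5)/(21) = 0.2381 > 0.23.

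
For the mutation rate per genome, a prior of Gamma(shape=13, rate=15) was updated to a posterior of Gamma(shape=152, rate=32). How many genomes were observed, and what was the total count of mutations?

Gamma–Poisson conjugacy: posterior shape = α + Σxᵢ, posterior rate = β + n.
Matching: Σxᵢ = 152 − 13 = 139 and n = 32 − 15 = 17.

n = 17 genomes with total 139 mutations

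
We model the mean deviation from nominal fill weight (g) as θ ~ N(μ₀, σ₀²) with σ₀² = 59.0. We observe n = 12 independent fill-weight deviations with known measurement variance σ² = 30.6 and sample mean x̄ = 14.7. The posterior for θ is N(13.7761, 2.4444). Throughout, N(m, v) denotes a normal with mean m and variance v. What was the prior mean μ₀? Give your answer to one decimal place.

μ₀ = -7.6

The posterior mean is a precision-weighted average: μ_n = (τ₀μ₀ + τ_data·x̄)/(τ₀+τ_data), with τ₀=1/σ₀² and τ_data=n/σ².
Here τ₀ = 1/59.0 = 0.016949 and τ_data = 12/30.6 = 0.392157, so τ_n = 0.409106.
Rearranging for μ₀: μ₀ = (μ_n·τ_n − τ_data·x̄)/τ₀ = (13.7761·0.409106 − 0.392157·14.7) / 0.016949 = -0.128823/0.016949 ≈ -7.6.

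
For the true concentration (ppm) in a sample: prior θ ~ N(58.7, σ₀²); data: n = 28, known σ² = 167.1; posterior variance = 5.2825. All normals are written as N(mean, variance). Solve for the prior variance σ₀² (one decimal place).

Posterior precision equals prior precision plus data precision: 1/σ_n² = 1/σ₀² + n/σ².
So 1/σ₀² = 1/5.2825 − 28/167.1 = 0.189304 − 0.167564 = 0.021740.
Hence σ₀² = 1/0.021740 ≈ 46.0.

σ₀² = 46.0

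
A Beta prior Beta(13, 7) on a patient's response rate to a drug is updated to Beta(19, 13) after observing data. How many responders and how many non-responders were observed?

Under Beta–binomial conjugacy the posterior parameters are (a+s, b+f).
So s = 19 − 13 = 6 and f = 13 − 7 = 6.

6 responders and 6 non-responders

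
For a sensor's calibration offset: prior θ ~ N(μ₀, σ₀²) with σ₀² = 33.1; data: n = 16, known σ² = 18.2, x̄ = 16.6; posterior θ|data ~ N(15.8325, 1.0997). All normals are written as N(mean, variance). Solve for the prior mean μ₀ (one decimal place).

μ₀ = -6.5

With known observation variance, the Normal–Normal posterior has precision τ_n = τ₀ + n/σ² and mean μ_n = (τ₀μ₀ + (n/σ²)x̄)/τ_n.
Here τ₀ = 1/33.1 = 0.030211 and τ_data = 16/18.2 = 0.879121, so τ_n = 0.909332.
Rearranging for μ₀: μ₀ = (μ_n·τ_n − τ_data·x̄)/τ₀ = (15.8325·0.909332 − 0.879121·16.6) / 0.030211 = -0.196410/0.030211 ≈ -6.5.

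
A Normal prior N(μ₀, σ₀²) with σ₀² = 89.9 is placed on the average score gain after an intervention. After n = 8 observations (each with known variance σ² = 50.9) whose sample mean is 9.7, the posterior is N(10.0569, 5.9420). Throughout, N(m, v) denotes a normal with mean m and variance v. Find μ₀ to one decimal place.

μ₀ = 15.1

The posterior mean is a precision-weighted average: μ_n = (τ₀μ₀ + τ_data·x̄)/(τ₀+τ_data), with τ₀=1/σ₀² and τ_data=n/σ².
Here τ₀ = 1/89.9 = 0.011123 and τ_data = 8/50.9 = 0.157171, so τ_n = 0.168294.
Rearranging for μ₀: μ₀ = (μ_n·τ_n − τ_data·x̄)/τ₀ = (10.0569·0.168294 − 0.157171·9.7) / 0.011123 = 0.167957/0.011123 ≈ 15.1.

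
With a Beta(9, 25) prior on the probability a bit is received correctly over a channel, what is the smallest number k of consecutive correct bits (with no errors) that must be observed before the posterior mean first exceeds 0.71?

After k correct bits and 0 errors the posterior is Beta(9+k, 25), with mean (9+k)/(9+25+k).
Set (9+k)/(34+k) > 0.71 and solve: k > (0.71·34 − 9)/(1 − 0.71) = 52.207.
The smallest integer exceeding 52.207 is 53, and checking k=53: (62)/(87) = 0.7126 > 0.71.

k = 53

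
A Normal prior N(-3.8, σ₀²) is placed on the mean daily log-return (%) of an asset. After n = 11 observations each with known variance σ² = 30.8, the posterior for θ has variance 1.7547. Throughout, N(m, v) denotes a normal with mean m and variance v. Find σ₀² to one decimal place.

Posterior precision equals prior precision plus data precision: 1/σ_n² = 1/σ₀² + n/σ².
So 1/σ₀² = 1/1.7547 − 11/30.8 = 0.569898 − 0.357143 = 0.212755.
Hence σ₀² = 1/0.212755 ≈ 4.7.

σ₀² = 4.7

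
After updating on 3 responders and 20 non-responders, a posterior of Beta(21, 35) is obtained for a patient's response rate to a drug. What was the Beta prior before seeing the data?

A Beta(a, b) prior with s successes and f failures in binomial data gives a Beta(a+s, b+f) posterior.
So a = 21 − 3 = 18 and b = 35 − 20 = 15.

Beta(18, 15)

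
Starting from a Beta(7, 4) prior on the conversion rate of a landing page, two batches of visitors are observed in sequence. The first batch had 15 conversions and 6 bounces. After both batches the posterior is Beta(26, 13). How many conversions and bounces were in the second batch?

4 conversions and 3 bounces

Because Beta–binomial updating is additive in the counts, the combined data contributed (α_post−α_prior, β_post−β_prior) successes and failures.
Total across both batches: 26−7=19 conversions, 13−4=9 bounces.
Subtract the first batch: 19−15=4 conversions and 9−6=3 bounces.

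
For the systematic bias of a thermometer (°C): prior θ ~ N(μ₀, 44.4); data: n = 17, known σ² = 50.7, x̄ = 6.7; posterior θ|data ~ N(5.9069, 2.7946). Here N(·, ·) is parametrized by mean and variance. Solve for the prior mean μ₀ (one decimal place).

μ₀ = -5.9

The posterior mean is a precision-weighted average: μ_n = (τ₀μ₀ + τ_data·x̄)/(τ₀+τ_data), with τ₀=1/σ₀² and τ_data=n/σ².
Here τ₀ = 1/44.4 = 0.022523 and τ_data = 17/50.7 = 0.335306, so τ_n = 0.357829.
Rearranging for μ₀: μ₀ = (μ_n·τ_n − τ_data·x̄)/τ₀ = (5.9069·0.357829 − 0.335306·6.7) / 0.022523 = -0.132890/0.022523 ≈ -5.9.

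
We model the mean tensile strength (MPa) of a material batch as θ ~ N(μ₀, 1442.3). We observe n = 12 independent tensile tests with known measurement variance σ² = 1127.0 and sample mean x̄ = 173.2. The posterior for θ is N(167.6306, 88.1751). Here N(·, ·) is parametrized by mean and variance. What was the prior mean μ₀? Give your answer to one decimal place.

The posterior mean is a precision-weighted average: μ_n = (τ₀μ₀ + τ_data·x̄)/(τ₀+τ_data), with τ₀=1/σ₀² and τ_data=n/σ².
Here τ₀ = 1/1442.3 = 0.000693 and τ_data = 12/1127.0 = 0.010648, so τ_n = 0.011341.
Rearranging for μ₀: μ₀ = (μ_n·τ_n − τ_data·x̄)/τ₀ = (167.6306·0.011341 − 0.010648·173.2) / 0.000693 = 0.056865/0.000693 ≈ 82.1.

μ₀ = 82.1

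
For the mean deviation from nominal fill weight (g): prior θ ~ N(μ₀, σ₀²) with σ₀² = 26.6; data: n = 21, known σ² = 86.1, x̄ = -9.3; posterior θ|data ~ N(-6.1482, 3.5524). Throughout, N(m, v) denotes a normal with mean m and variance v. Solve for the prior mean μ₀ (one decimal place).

μ₀ = 14.3

The posterior mean is a precision-weighted average: μ_n = (τ₀μ₀ + τ_data·x̄)/(τ₀+τ_data), with τ₀=1/σ₀² and τ_data=n/σ².
Here τ₀ = 1/26.6 = 0.037594 and τ_data = 21/86.1 = 0.243902, so τ_n = 0.281496.
Rearranging for μ₀: μ₀ = (μ_n·τ_n − τ_data·x̄)/τ₀ = (-6.1482·0.281496 − 0.243902·-9.3) / 0.037594 = 0.537595/0.037594 ≈ 14.3.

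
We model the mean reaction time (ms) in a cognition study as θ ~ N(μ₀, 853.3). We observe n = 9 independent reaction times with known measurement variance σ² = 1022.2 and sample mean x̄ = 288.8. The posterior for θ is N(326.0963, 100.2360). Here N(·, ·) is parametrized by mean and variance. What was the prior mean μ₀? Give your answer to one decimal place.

μ₀ = 606.3

With known observation variance, the Normal–Normal posterior has precision τ_n = τ₀ + n/σ² and mean μ_n = (τ₀μ₀ + (n/σ²)x̄)/τ_n.
Here τ₀ = 1/853.3 = 0.001172 and τ_data = 9/1022.2 = 0.008805, so τ_n = 0.009977.
Rearranging for μ₀: μ₀ = (μ_n·τ_n − τ_data·x̄)/τ₀ = (326.0963·0.009977 − 0.008805·288.8) / 0.001172 = 0.710579/0.001172 ≈ 606.3.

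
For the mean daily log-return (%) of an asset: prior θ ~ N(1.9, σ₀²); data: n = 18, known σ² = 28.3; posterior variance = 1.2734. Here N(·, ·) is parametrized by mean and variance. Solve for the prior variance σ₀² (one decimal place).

For the Normal–Normal model with known σ², precisions add: τ_n = τ₀ + n/σ².
So 1/σ₀² = 1/1.2734 − 18/28.3 = 0.785299 − 0.636042 = 0.149257.
Hence σ₀² = 1/0.149257 ≈ 6.7.

σ₀² = 6.7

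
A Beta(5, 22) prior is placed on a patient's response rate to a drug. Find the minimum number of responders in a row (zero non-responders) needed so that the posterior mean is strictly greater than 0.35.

k = 7

After k responders and 0 non-responders the posterior is Beta(5+k, 22), with mean (5+k)/(5+22+k).
Set (5+k)/(27+k) > 0.35 and solve: k > (0.35·27 − 5)/(1 − 0.35) = 6.846.
The smallest integer exceeding 6.846 is 7.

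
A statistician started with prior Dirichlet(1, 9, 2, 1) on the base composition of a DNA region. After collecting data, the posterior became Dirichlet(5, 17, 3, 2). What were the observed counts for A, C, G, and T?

counts (4, 8, 1, 1)

For a Dirichlet(α) prior with multinomial counts c, the posterior is Dirichlet(α + c) componentwise.
Counts are posterior − prior componentwise: 5−1=4, 17−9=8, 3−2=1, 2−1=1.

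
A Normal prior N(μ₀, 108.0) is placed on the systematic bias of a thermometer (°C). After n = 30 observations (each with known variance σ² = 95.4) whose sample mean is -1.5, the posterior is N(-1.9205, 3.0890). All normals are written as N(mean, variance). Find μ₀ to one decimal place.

μ₀ = -16.2

With known observation variance, the Normal–Normal posterior has precision τ_n = τ₀ + n/σ² and mean μ_n = (τ₀μ₀ + (n/σ²)x̄)/τ_n.
Here τ₀ = 1/108.0 = 0.009259 and τ_data = 30/95.4 = 0.314465, so τ_n = 0.323724.
Rearranging for μ₀: μ₀ = (μ_n·τ_n − τ_data·x̄)/τ₀ = (-1.9205·0.323724 − 0.314465·-1.5) / 0.009259 = -0.150014/0.009259 ≈ -16.2.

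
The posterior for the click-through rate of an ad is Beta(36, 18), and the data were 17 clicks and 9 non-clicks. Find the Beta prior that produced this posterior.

Beta(19, 9)

Under Beta–binomial conjugacy the posterior parameters are (α+s, β+f).
So α = 36 − 17 = 19 and β = 18 − 9 = 9.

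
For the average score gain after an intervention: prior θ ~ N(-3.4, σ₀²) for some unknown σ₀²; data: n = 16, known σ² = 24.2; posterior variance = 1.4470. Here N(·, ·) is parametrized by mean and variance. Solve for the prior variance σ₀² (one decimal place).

σ₀² = 33.4

Posterior precision equals prior precision plus data precision: 1/σ_n² = 1/σ₀² + n/σ².
So 1/σ₀² = 1/1.4470 − 16/24.2 = 0.691085 − 0.661157 = 0.029928.
Hence σ₀² = 1/0.029928 ≈ 33.4.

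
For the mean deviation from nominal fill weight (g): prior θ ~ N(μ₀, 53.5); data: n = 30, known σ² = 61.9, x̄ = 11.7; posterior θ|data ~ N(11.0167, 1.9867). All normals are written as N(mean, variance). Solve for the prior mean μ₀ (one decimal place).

The posterior mean is a precision-weighted average: μ_n = (τ₀μ₀ + τ_data·x̄)/(τ₀+τ_data), with τ₀=1/σ₀² and τ_data=n/σ².
Here τ₀ = 1/53.5 = 0.018692 and τ_data = 30/61.9 = 0.484653, so τ_n = 0.503345.
Rearranging for μ₀: μ₀ = (μ_n·τ_n − τ_data·x̄)/τ₀ = (11.0167·0.503345 − 0.484653·11.7) / 0.018692 = -0.125239/0.018692 ≈ -6.7.

μ₀ = -6.7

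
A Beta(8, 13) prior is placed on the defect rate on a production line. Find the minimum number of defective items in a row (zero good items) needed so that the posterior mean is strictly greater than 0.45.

k = 3

After k defective items and 0 good items the posterior is Beta(8+k, 13), with mean (8+k)/(8+13+k).
Set (8+k)/(21+k) > 0.45 and solve: k > (0.45·21 − 8)/(1 − 0.45) = 2.636.
The smallest integer exceeding 2.636 is 3, and checking k=3: (11)/(24) = 0.4583 > 0.45.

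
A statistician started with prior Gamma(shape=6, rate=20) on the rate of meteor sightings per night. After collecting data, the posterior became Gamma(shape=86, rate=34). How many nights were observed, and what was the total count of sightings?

A Gamma(α, β) prior (rate parametrization) on a Poisson rate with n observations summing to S gives posterior Gamma(α+S, β+n).
Matching: Σxᵢ = 86 − 6 = 80 and n = 34 − 20 = 14.

n = 14 nights with total 80 sightings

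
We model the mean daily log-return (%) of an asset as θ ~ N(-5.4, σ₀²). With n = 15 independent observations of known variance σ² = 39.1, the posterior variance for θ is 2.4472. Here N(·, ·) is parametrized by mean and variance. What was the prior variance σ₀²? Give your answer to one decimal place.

σ₀² = 40.0

For the Normal–Normal model with known σ², precisions add: τ_n = τ₀ + n/σ².
So 1/σ₀² = 1/2.4472 − 15/39.1 = 0.408630 − 0.383632 = 0.024998.
Hence σ₀² = 1/0.024998 ≈ 40.0.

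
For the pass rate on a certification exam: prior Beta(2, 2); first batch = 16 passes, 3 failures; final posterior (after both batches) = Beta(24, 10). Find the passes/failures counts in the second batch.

6 passes and 5 failures

Sequential conjugate updates are equivalent to a single update on the pooled data, so total successes = posterior α − prior α and total failures = posterior β − prior β.
Total across both batches: 24−2=22 passes, 10−2=8 failures.
Subtract the first batch: 22−16=6 passes and 8−3=5 failures.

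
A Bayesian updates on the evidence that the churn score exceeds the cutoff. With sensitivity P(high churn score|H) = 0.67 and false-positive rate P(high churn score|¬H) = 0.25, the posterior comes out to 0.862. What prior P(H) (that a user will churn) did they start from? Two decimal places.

P(H) = 0.70

In odds form, posterior odds = prior odds × likelihood ratio, so prior odds = posterior odds ÷ LR.
Posterior odds = 0.862/(1−0.862) = 6.2464. LR = 0.67/0.25 = 2.6800.
Prior odds = 6.2464/2.6800 = 2.3307, so P(H) = 2.3307/(1+2.3307) ≈ 0.70.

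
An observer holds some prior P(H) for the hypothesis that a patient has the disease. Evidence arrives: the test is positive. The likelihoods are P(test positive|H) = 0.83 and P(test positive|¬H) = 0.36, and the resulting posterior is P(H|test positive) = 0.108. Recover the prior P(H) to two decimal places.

P(H) = 0.05

In odds form, posterior odds = prior odds × likelihood ratio, so prior odds = posterior odds ÷ LR.
Posterior odds = 0.108/(1−0.108) = 0.1211. LR = 0.83/0.36 = 2.3056.
Prior odds = 0.1211/2.3056 = 0.0525, so P(H) = 0.0525/(1+0.0525) ≈ 0.05.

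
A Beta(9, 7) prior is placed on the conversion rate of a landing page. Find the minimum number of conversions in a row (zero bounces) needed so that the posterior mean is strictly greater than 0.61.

k = 2

After k conversions and 0 bounces the posterior is Beta(9+k, 7), with mean (9+k)/(9+7+k).
Set (9+k)/(16+k) > 0.61 and solve: k > (0.61·16 − 9)/(1 − 0.61) = 1.949.
The smallest integer exceeding 1.949 is 2, and checking k=2: (11)/(18) = 0.6111 > 0.61.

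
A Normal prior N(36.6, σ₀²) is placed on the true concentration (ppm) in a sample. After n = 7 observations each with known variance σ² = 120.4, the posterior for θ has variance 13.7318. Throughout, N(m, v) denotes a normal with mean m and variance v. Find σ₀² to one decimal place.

Posterior precision equals prior precision plus data precision: 1/σ_n² = 1/σ₀² + n/σ².
So 1/σ₀² = 1/13.7318 − 7/120.4 = 0.072824 − 0.058140 = 0.014684.
Hence σ₀² = 1/0.014684 ≈ 68.1.

σ₀² = 68.1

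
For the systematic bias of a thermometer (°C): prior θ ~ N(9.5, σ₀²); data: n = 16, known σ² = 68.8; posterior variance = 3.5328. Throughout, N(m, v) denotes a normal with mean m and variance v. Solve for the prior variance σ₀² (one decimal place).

σ₀² = 19.8

Posterior precision equals prior precision plus data precision: 1/σ_n² = 1/σ₀² + n/σ².
So 1/σ₀² = 1/3.5328 − 16/68.8 = 0.283062 − 0.232558 = 0.050504.
Hence σ₀² = 1/0.050504 ≈ 19.8.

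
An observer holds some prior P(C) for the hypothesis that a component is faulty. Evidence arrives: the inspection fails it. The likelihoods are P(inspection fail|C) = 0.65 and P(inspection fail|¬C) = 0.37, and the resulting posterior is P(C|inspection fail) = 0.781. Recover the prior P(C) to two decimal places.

Bayes' rule in odds form gives O(C|E) = O(C)·[P(E|C)/P(E|¬C)], hence O(C) = O(C|E)/LR.
Posterior odds = 0.781/(1−0.781) = 3.5662. LR = 0.65/0.37 = 1.7568.
Prior odds = 3.5662/1.7568 = 2.0299, so P(C) = 2.0299/(1+2.0299) ≈ 0.67.

P(C) = 0.67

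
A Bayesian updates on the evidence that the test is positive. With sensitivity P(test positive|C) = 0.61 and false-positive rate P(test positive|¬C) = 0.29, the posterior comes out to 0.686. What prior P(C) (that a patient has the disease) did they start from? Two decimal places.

In odds form, posterior odds = prior odds × likelihood ratio, so prior odds = posterior odds ÷ LR.
Posterior odds = 0.686/(1−0.686) = 2.1847. LR = 0.61/0.29 = 2.1034.
Prior odds = 2.1847/2.1034 = 1.0387, so P(C) = 1.0387/(1+1.0387) ≈ 0.51.

P(C) = 0.51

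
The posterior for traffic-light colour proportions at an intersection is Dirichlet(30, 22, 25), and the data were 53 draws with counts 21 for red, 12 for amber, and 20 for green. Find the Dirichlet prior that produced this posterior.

For a Dirichlet(α) prior with multinomial counts c, the posterior is Dirichlet(α + c) componentwise.
Subtract each count from the matching posterior parameter: 30−21=9, 22−12=10, 25−20=5.

Dirichlet(9, 10, 5)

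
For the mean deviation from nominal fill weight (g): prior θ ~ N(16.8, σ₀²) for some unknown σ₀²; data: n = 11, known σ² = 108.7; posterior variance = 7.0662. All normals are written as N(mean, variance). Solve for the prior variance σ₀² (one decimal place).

σ₀² = 24.8

For the Normal–Normal model with known σ², precisions add: τ_n = τ₀ + n/σ².
So 1/σ₀² = 1/7.0662 − 11/108.7 = 0.141519 − 0.101196 = 0.040323.
Hence σ₀² = 1/0.040323 ≈ 24.8.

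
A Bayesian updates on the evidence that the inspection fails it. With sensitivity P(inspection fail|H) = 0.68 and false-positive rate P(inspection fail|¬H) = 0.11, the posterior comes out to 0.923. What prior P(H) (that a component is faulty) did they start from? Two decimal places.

Bayes' rule in odds form gives O(H|E) = O(H)·[P(E|H)/P(E|¬H)], hence O(H) = O(H|E)/LR.
Posterior odds = 0.923/(1−0.923) = 11.9870. LR = 0.68/0.11 = 6.1818.
Prior odds = 11.9870/6.1818 = 1.9391, so P(H) = 1.9391/(1+1.9391) ≈ 0.66.

P(H) = 0.66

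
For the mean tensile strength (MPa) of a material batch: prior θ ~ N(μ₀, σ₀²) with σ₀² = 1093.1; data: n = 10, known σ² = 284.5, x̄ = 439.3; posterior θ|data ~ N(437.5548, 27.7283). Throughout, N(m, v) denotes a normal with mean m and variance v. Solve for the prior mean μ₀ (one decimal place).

μ₀ = 370.5

With known observation variance, the Normal–Normal posterior has precision τ_n = τ₀ + n/σ² and mean μ_n = (τ₀μ₀ + (n/σ²)x̄)/τ_n.
Here τ₀ = 1/1093.1 = 0.000915 and τ_data = 10/284.5 = 0.035149, so τ_n = 0.036064.
Rearranging for μ₀: μ₀ = (μ_n·τ_n − τ_data·x̄)/τ₀ = (437.5548·0.036064 − 0.035149·439.3) / 0.000915 = 0.339021/0.000915 ≈ 370.5.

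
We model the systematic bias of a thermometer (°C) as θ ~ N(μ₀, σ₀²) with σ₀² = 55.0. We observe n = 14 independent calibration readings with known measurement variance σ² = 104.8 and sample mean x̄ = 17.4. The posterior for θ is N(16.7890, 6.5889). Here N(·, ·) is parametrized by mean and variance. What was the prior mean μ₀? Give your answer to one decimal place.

With known observation variance, the Normal–Normal posterior has precision τ_n = τ₀ + n/σ² and mean μ_n = (τ₀μ₀ + (n/σ²)x̄)/τ_n.
Here τ₀ = 1/55.0 = 0.018182 and τ_data = 14/104.8 = 0.133588, so τ_n = 0.151770.
Rearranging for μ₀: μ₀ = (μ_n·τ_n − τ_data·x̄)/τ₀ = (16.7890·0.151770 − 0.133588·17.4) / 0.018182 = 0.223635/0.018182 ≈ 12.3.

μ₀ = 12.3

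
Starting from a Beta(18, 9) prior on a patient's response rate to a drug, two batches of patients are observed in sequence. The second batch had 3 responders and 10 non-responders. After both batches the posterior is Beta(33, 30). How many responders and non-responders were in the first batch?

Because Beta–binomial updating is additive in the counts, the combined data contributed (α_post−α_prior, β_post−β_prior) successes and failures.
Total across both batches: 33−18=15 responders, 30−9=21 non-responders.
Subtract the second batch: 15−3=12 responders and 21−10=11 non-responders.

12 responders and 11 non-responders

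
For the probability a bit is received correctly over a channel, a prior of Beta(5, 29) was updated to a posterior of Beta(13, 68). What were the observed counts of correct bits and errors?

8 correct bits and 39 errors

Under Beta–binomial conjugacy the posterior parameters are (a+s, b+f).
Match parameters: s=13−5=8, f=68−29=39.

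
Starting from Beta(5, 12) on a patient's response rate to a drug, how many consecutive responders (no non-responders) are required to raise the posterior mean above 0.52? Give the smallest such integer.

k = 9

After k responders and 0 non-responders the posterior is Beta(5+k, 12), with mean (5+k)/(5+12+k).
Set (5+k)/(17+k) > 0.52 and solve: k > (0.52·17 − 5)/(1 − 0.52) = 8.000.
The smallest integer exceeding 8.000 is 9.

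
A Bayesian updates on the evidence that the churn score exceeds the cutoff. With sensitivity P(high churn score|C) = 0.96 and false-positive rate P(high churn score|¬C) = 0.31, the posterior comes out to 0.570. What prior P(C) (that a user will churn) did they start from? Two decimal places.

Bayes' rule in odds form gives O(C|E) = O(C)·[P(E|C)/P(E|¬C)], hence O(C) = O(C|E)/LR.
Posterior odds = 0.570/(1−0.570) = 1.3256. LR = 0.96/0.31 = 3.0968.
Prior odds = 1.3256/3.0968 = 0.4281, so P(C) = 0.4281/(1+0.4281) ≈ 0.30.

P(C) = 0.30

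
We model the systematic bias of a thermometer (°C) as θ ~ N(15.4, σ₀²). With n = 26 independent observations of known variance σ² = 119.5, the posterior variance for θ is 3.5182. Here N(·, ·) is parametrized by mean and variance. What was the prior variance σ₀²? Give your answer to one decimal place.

σ₀² = 15.0

For the Normal–Normal model with known σ², precisions add: τ_n = τ₀ + n/σ².
So 1/σ₀² = 1/3.5182 − 26/119.5 = 0.284236 − 0.217573 = 0.066663.
Hence σ₀² = 1/0.066663 ≈ 15.0.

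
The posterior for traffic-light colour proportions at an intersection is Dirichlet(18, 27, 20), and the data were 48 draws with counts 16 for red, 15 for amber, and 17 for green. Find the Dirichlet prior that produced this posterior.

Dirichlet(2, 12, 3)

For a Dirichlet(α) prior with multinomial counts c, the posterior is Dirichlet(α + c) componentwise.
Subtract each count from the matching posterior parameter: 18−16=2, 27−15=12, 20−17=3.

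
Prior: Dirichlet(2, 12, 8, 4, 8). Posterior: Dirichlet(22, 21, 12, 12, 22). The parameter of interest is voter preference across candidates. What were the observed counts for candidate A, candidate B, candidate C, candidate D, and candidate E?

For a Dirichlet(α) prior with multinomial counts c, the posterior is Dirichlet(α + c) componentwise.
Counts are posterior − prior componentwise: 22−2=20, 21−12=9, 12−8=4, 12−4=8, 22−8=14.

counts (20, 9, 4, 8, 14)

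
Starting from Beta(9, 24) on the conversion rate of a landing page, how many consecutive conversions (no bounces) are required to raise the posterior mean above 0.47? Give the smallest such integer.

After k conversions and 0 bounces the posterior is Beta(9+k, 24), with mean (9+k)/(9+24+k).
Set (9+k)/(33+k) > 0.47 and solve: k > (0.47·33 − 9)/(1 − 0.47) = 12.283.
The smallest integer exceeding 12.283 is 13.

k = 13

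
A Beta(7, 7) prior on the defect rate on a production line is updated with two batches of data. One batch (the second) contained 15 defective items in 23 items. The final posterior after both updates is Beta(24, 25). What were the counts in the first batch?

Sequential conjugate updates are equivalent to a single update on the pooled data, so total successes = posterior α − prior α and total failures = posterior β − prior β.
Total across both batches: 24−7=17 defective items, 25−7=18 good items.
Subtract the second batch: 17−15=2 defective items and 18−8=10 good items.

2 defective items and 10 good items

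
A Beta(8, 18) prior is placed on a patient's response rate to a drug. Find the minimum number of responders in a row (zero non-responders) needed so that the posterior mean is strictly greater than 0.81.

k = 69

After k responders and 0 non-responders the posterior is Beta(8+k, 18), with mean (8+k)/(8+18+k).
Set (8+k)/(26+k) > 0.81 and solve: k > (0.81·26 − 8)/(1 − 0.81) = 68.737.
The smallest integer exceeding 68.737 is 69.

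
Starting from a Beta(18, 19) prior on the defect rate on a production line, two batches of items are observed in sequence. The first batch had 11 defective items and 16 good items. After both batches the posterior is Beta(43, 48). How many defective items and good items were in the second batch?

14 defective items and 13 good items

Because Beta–binomial updating is additive in the counts, the combined data contributed (α_post−α_prior, β_post−β_prior) successes and failures.
Total across both batches: 43−18=25 defective items, 48−19=29 good items.
Subtract the first batch: 25−11=14 defective items and 29−16=13 good items.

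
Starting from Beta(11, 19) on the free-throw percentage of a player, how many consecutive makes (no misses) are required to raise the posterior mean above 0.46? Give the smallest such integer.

k = 6

After k makes and 0 misses the posterior is Beta(11+k, 19), with mean (11+k)/(11+19+k).
Set (11+k)/(30+k) > 0.46 and solve: k > (0.46·30 − 11)/(1 − 0.46) = 5.185.
The smallest integer exceeding 5.185 is 6.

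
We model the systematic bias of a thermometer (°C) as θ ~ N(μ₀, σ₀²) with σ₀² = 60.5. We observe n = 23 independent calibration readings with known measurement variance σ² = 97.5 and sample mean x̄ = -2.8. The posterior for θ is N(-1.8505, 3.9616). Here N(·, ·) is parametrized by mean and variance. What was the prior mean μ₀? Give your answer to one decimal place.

μ₀ = 11.7

With known observation variance, the Normal–Normal posterior has precision τ_n = τ₀ + n/σ² and mean μ_n = (τ₀μ₀ + (n/σ²)x̄)/τ_n.
Here τ₀ = 1/60.5 = 0.016529 and τ_data = 23/97.5 = 0.235897, so τ_n = 0.252426.
Rearranging for μ₀: μ₀ = (μ_n·τ_n − τ_data·x̄)/τ₀ = (-1.8505·0.252426 − 0.235897·-2.8) / 0.016529 = 0.193397/0.016529 ≈ 11.7.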